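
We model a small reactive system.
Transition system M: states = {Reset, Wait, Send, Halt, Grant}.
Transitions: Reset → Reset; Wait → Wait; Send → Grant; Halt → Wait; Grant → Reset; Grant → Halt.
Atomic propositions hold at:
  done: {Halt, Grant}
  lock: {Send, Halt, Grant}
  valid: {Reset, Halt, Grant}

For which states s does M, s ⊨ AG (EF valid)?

EF valid: least fixpoint, start Z0 = {Reset, Halt, Grant}, add states with some successor in Z. Z1 = {Reset, Send, Halt, Grant}; fixed.
Sat(EF valid) = {Reset, Send, Halt, Grant}
AG (EF valid): greatest fixpoint, start Z0 = {Reset, Send, Halt, Grant}, keep only states in Sat with every successor in Z. Z1 = {Reset, Send, Grant}; Z2 = {Reset, Send}; Z3 = {Reset}; fixed.
Sat(AG (EF valid)) = {Reset}

{Reset}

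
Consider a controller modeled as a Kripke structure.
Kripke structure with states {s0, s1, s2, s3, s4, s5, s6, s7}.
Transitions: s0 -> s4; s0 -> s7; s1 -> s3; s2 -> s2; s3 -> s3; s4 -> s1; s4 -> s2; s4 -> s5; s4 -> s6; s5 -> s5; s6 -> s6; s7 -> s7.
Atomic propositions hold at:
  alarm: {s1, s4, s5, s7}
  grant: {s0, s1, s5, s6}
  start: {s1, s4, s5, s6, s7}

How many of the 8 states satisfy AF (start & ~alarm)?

Sat(~alarm) = {s0, s2, s3, s6}
Sat(start & ~alarm) = {s6}
AF (start & ~alarm): least fixpoint, start Z0 = {s6}, add states with every successor in Z. Already a fixed point.
Sat(AF (start & ~alarm)) = {s6}
|Sat(AF (start & ~alarm))| = |{s6}| = 1.

1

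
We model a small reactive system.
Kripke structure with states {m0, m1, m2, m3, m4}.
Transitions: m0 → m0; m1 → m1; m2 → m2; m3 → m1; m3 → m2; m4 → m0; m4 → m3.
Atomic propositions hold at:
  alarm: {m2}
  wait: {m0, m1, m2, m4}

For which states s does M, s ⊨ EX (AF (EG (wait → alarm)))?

Sat(wait → alarm) = {m2, m3}
EG (wait → alarm): greatest fixpoint, start Z0 = {m2, m3}, keep only states in Sat with some successor in Z. Already a fixed point.
Sat(EG (wait → alarm)) = {m2, m3}
AF (EG (wait → alarm)): least fixpoint, start Z0 = {m2, m3}, add states with every successor in Z. Already a fixed point.
Sat(AF (EG (wait → alarm))) = {m2, m3}
Sat(EX (AF (EG (wait → alarm)))) = {s : some successor in {m2, m3}} = {m2, m3, m4}

{m2, m3, m4}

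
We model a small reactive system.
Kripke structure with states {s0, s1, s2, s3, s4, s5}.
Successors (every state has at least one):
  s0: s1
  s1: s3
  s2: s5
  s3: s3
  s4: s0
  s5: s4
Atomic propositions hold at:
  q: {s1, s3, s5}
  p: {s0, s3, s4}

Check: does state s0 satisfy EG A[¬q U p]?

Sat(¬q) = {s0, s2, s4}
A[¬q U p]: least fixpoint, start Z0 = Sat(p) = {s0, s3, s4}, add states in Sat(¬q) with every successor in Z. Already a fixed point.
Sat(A[¬q U p]) = {s0, s3, s4}
EG A[¬q U p]: greatest fixpoint, start Z0 = {s0, s3, s4}, keep only states in Sat with some successor in Z. Z1 = {s3, s4}; Z2 = {s3}; fixed.
Sat(EG A[¬q U p]) = {s3}
s0 ∉ Sat(EG A[¬q U p]) = {s3}, so the formula does not hold at s0.

No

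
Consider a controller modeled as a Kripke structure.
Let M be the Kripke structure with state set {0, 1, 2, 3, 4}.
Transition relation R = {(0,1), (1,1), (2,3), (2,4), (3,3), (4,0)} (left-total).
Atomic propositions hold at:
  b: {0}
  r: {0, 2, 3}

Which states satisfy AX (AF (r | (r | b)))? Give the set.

{2, 3, 4}

Sat(r | b) = {0, 2, 3}
Sat(r | (r | b)) = {0, 2, 3}
AF (r | (r | b)): least fixpoint, start Z0 = {0, 2, 3}, add states with every successor in Z. Z1 = {0, 2, 3, 4}; fixed.
Sat(AF (r | (r | b))) = {0, 2, 3, 4}
Sat(AX (AF (r | (r | b)))) = {s : every successor in {0, 2, 3, 4}} = {2, 3, 4}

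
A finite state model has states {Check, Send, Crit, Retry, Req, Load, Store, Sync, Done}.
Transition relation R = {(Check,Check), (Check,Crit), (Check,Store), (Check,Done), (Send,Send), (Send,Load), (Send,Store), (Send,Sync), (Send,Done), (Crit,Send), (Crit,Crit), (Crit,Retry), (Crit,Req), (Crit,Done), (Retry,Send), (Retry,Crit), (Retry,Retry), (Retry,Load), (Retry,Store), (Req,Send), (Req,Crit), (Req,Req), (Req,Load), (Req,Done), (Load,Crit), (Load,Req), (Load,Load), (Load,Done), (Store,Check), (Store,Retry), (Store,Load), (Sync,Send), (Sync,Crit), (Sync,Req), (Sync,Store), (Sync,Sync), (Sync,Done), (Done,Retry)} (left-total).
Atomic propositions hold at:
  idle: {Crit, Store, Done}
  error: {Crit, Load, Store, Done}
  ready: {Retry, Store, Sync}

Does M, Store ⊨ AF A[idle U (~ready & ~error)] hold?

No

Sat(~ready) = {Check, Send, Crit, Req, Load, Done}
Sat(~error) = {Check, Send, Retry, Req, Sync}
Sat(~ready & ~error) = {Check, Send, Req}
A[idle U (~ready & ~error)]: least fixpoint, start Z0 = Sat((~ready & ~error)) = {Check, Send, Req}, add states in Sat(idle) with every successor in Z. Already a fixed point.
Sat(A[idle U (~ready & ~error)]) = {Check, Send, Req}
AF A[idle U (~ready & ~error)]: least fixpoint, start Z0 = {Check, Send, Req}, add states with every successor in Z. Already a fixed point.
Sat(AF A[idle U (~ready & ~error)]) = {Check, Send, Req}
Store ∉ Sat(AF A[idle U (~ready & ~error)]) = {Check, Send, Req}, so the formula does not hold at Store.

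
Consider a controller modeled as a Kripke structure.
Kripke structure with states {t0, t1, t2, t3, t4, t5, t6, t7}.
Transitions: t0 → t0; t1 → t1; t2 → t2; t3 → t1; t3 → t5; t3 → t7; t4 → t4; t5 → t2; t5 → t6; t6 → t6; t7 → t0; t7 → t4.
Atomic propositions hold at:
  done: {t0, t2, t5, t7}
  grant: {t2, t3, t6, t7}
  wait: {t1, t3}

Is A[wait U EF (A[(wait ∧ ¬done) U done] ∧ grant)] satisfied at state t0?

Sat(¬done) = {t1, t3, t4, t6}
Sat(wait ∧ ¬done) = {t1, t3}
A[(wait ∧ ¬done) U done]: least fixpoint, start Z0 = Sat(done) = {t0, t2, t5, t7}, add states in Sat(wait ∧ ¬done) with every successor in Z. Already a fixed point.
Sat(A[(wait ∧ ¬done) U done]) = {t0, t2, t5, t7}
Sat(A[(wait ∧ ¬done) U done] ∧ grant) = {t2, t7}
EF (A[(wait ∧ ¬done) U done] ∧ grant): least fixpoint, start Z0 = {t2, t7}, add states with some successor in Z. Z1 = {t2, t3, t5, t7}; fixed.
Sat(EF (A[(wait ∧ ¬done) U done] ∧ grant)) = {t2, t3, t5, t7}
A[wait U EF (A[(wait ∧ ¬done) U done] ∧ grant)]: least fixpoint, start Z0 = Sat(EF (A[(wait ∧ ¬done) U done] ∧ grant)) = {t2, t3, t5, t7}, add states in Sat(wait) with every successor in Z. Already a fixed point.
Sat(A[wait U EF (A[(wait ∧ ¬done) U done] ∧ grant)]) = {t2, t3, t5, t7}
t0 ∉ Sat(A[wait U EF (A[(wait ∧ ¬done) U done] ∧ grant)]) = {t2, t3, t5, t7}, so the formula does not hold at t0.

No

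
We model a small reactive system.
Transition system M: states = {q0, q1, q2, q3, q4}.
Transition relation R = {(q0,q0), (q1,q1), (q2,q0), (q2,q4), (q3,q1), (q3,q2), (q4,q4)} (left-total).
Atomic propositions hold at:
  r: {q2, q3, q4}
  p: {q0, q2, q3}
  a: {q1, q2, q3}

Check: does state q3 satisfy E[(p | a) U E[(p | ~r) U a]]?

Yes

Sat(p | a) = {q0, q1, q2, q3}
Sat(~r) = {q0, q1}
Sat(p | ~r) = {q0, q1, q2, q3}
E[(p | ~r) U a]: least fixpoint, start Z0 = Sat(a) = {q1, q2, q3}, add states in Sat(p | ~r) with some successor in Z. Already a fixed point.
Sat(E[(p | ~r) U a]) = {q1, q2, q3}
E[(p | a) U E[(p | ~r) U a]]: least fixpoint, start Z0 = Sat(E[(p | ~r) U a]) = {q1, q2, q3}, add states in Sat(p | a) with some successor in Z. Already a fixed point.
Sat(E[(p | a) U E[(p | ~r) U a]]) = {q1, q2, q3}
q3 ∈ Sat(E[(p | a) U E[(p | ~r) U a]]) = {q1, q2, q3}, so the formula holds at q3.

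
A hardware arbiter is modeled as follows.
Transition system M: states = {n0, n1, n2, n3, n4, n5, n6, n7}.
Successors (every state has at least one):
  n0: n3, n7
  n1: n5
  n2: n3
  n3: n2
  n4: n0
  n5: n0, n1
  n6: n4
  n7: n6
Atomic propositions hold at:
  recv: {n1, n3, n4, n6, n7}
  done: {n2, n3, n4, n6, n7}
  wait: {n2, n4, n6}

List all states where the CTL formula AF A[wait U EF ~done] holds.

{n0, n1, n4, n5, n6, n7}

Sat(~done) = {n0, n1, n5}
EF ~done: least fixpoint, start Z0 = {n0, n1, n5}, add states with some successor in Z. Z1 = {n0, n1, n4, n5}; Z2 = {n0, n1, n4, n5, n6}; Z3 = {n0, n1, n4, n5, n6, n7}; fixed.
Sat(EF ~done) = {n0, n1, n4, n5, n6, n7}
A[wait U EF ~done]: least fixpoint, start Z0 = Sat(EF ~done) = {n0, n1, n4, n5, n6, n7}, add states in Sat(wait) with every successor in Z. Already a fixed point.
Sat(A[wait U EF ~done]) = {n0, n1, n4, n5, n6, n7}
AF A[wait U EF ~done]: least fixpoint, start Z0 = {n0, n1, n4, n5, n6, n7}, add states with every successor in Z. Already a fixed point.
Sat(AF A[wait U EF ~done]) = {n0, n1, n4, n5, n6, n7}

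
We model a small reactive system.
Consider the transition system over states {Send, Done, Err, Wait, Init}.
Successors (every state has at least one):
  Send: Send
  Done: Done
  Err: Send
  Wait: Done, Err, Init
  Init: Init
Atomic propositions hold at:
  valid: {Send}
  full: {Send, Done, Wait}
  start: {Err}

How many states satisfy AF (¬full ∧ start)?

Sat(¬full) = {Err, Init}
Sat(¬full ∧ start) = {Err}
AF (¬full ∧ start): least fixpoint, start Z0 = {Err}, add states with every successor in Z. Already a fixed point.
Sat(AF (¬full ∧ start)) = {Err}
|Sat(AF (¬full ∧ start))| = |{Err}| = 1.

1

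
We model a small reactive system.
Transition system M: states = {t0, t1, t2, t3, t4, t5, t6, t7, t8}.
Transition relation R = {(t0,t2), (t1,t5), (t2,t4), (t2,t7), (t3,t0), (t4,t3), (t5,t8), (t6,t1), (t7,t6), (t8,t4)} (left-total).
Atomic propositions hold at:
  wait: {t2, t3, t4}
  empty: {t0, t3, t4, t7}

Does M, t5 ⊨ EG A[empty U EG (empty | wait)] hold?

Sat(empty | wait) = {t0, t2, t3, t4, t7}
EG (empty | wait): greatest fixpoint, start Z0 = {t0, t2, t3, t4, t7}, keep only states in Sat with some successor in Z. Z1 = {t0, t2, t3, t4}; fixed.
Sat(EG (empty | wait)) = {t0, t2, t3, t4}
A[empty U EG (empty | wait)]: least fixpoint, start Z0 = Sat(EG (empty | wait)) = {t0, t2, t3, t4}, add states in Sat(empty) with every successor in Z. Already a fixed point.
Sat(A[empty U EG (empty | wait)]) = {t0, t2, t3, t4}
EG A[empty U EG (empty | wait)]: greatest fixpoint, start Z0 = {t0, t2, t3, t4}, keep only states in Sat with some successor in Z. Already a fixed point.
Sat(EG A[empty U EG (empty | wait)]) = {t0, t2, t3, t4}
t5 ∉ Sat(EG A[empty U EG (empty | wait)]) = {t0, t2, t3, t4}, so the formula does not hold at t5.

No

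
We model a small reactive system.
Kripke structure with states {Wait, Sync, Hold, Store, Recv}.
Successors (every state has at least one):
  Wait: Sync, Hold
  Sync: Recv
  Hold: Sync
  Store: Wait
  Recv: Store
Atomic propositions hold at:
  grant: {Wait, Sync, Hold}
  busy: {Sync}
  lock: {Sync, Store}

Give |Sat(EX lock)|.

Sat(EX lock) = {s : some successor in {Sync, Store}} = {Wait, Hold, Recv}
|Sat(EX lock)| = |{Wait, Hold, Recv}| = 3.

3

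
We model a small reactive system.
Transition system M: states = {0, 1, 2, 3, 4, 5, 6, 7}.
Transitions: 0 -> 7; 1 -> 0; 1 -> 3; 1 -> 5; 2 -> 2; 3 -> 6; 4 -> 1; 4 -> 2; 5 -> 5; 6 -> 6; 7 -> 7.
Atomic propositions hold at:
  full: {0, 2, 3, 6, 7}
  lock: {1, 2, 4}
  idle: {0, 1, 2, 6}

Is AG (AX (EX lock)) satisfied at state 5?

Sat(EX lock) = {s : some successor in {1, 2, 4}} = {2, 4}
Sat(AX (EX lock)) = {s : every successor in {2, 4}} = {2}
AG (AX (EX lock)): greatest fixpoint, start Z0 = {2}, keep only states in Sat with every successor in Z. Already a fixed point.
Sat(AG (AX (EX lock))) = {2}
5 ∉ Sat(AG (AX (EX lock))) = {2}, so the formula does not hold at 5.

No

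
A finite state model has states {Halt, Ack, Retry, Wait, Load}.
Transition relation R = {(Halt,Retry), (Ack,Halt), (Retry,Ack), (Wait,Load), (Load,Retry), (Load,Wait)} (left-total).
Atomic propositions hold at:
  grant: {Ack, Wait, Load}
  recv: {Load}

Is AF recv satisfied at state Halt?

No

AF recv: least fixpoint, start Z0 = {Load}, add states with every successor in Z. Z1 = {Wait, Load}; fixed.
Sat(AF recv) = {Wait, Load}
Halt ∉ Sat(AF recv) = {Wait, Load}, so the formula does not hold at Halt.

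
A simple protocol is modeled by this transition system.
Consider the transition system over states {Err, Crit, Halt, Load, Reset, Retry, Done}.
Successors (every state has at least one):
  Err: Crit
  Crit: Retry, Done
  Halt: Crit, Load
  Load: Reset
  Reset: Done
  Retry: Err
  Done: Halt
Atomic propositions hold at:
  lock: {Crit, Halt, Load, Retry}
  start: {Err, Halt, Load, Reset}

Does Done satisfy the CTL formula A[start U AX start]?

Yes

Sat(AX start) = {s : every successor in {Err, Halt, Load, Reset}} = {Load, Retry, Done}
A[start U AX start]: least fixpoint, start Z0 = Sat(AX start) = {Load, Retry, Done}, add states in Sat(start) with every successor in Z. Z1 = {Load, Reset, Retry, Done}; fixed.
Sat(A[start U AX start]) = {Load, Reset, Retry, Done}
Done ∈ Sat(A[start U AX start]) = {Load, Reset, Retry, Done}, so the formula holds at Done.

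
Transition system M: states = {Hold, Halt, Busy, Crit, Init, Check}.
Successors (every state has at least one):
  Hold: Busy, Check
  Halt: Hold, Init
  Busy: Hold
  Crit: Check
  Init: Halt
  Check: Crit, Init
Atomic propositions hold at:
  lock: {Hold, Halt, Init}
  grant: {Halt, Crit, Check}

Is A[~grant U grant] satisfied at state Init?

Yes

Sat(~grant) = {Hold, Busy, Init}
A[~grant U grant]: least fixpoint, start Z0 = Sat(grant) = {Halt, Crit, Check}, add states in Sat(~grant) with every successor in Z. Z1 = {Halt, Crit, Init, Check}; fixed.
Sat(A[~grant U grant]) = {Halt, Crit, Init, Check}
Init ∈ Sat(A[~grant U grant]) = {Halt, Crit, Init, Check}, so the formula holds at Init.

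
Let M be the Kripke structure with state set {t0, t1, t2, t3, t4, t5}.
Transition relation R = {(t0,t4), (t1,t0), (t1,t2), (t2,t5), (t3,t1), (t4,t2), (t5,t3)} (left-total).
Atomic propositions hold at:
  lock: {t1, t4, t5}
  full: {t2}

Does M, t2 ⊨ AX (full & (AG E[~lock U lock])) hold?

Sat(~lock) = {t0, t2, t3}
E[~lock U lock]: least fixpoint, start Z0 = Sat(lock) = {t1, t4, t5}, add states in Sat(~lock) with some successor in Z. Z1 = {t0, t1, t2, t3, t4, t5}; fixed.
Sat(E[~lock U lock]) = {t0, t1, t2, t3, t4, t5}
AG E[~lock U lock]: greatest fixpoint, start Z0 = {t0, t1, t2, t3, t4, t5}, keep only states in Sat with every successor in Z. Already a fixed point.
Sat(AG E[~lock U lock]) = {t0, t1, t2, t3, t4, t5}
Sat(full & (AG E[~lock U lock])) = {t2}
Sat(AX (full & (AG E[~lock U lock]))) = {s : every successor in {t2}} = {t4}
t2 ∉ Sat(AX (full & (AG E[~lock U lock]))) = {t4}, so the formula does not hold at t2.

No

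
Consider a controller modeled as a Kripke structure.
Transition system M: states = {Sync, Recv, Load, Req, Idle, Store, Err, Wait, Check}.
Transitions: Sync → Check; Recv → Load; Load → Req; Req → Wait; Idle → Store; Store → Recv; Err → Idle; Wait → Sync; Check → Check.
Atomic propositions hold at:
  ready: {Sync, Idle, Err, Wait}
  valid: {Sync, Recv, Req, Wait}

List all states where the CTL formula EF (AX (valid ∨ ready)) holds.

{Recv, Load, Req, Idle, Store, Err, Wait}

Sat(valid ∨ ready) = {Sync, Recv, Req, Idle, Err, Wait}
Sat(AX (valid ∨ ready)) = {s : every successor in {Sync, Recv, Req, Idle, Err, Wait}} = {Load, Req, Store, Err, Wait}
EF (AX (valid ∨ ready)): least fixpoint, start Z0 = {Load, Req, Store, Err, Wait}, add states with some successor in Z. Z1 = {Recv, Load, Req, Idle, Store, Err, Wait}; fixed.
Sat(EF (AX (valid ∨ ready))) = {Recv, Load, Req, Idle, Store, Err, Wait}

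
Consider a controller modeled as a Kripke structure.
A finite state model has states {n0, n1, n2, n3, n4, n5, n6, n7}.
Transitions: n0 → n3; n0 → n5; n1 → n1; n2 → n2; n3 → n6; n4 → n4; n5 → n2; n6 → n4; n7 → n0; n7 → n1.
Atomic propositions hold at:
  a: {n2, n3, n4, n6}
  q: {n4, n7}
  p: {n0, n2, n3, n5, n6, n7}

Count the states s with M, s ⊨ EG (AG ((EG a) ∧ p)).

EG a: greatest fixpoint, start Z0 = {n2, n3, n4, n6}, keep only states in Sat with some successor in Z. Already a fixed point.
Sat(EG a) = {n2, n3, n4, n6}
Sat((EG a) ∧ p) = {n2, n3, n6}
AG ((EG a) ∧ p): greatest fixpoint, start Z0 = {n2, n3, n6}, keep only states in Sat with every successor in Z. Z1 = {n2, n3}; Z2 = {n2}; fixed.
Sat(AG ((EG a) ∧ p)) = {n2}
EG (AG ((EG a) ∧ p)): greatest fixpoint, start Z0 = {n2}, keep only states in Sat with some successor in Z. Already a fixed point.
Sat(EG (AG ((EG a) ∧ p))) = {n2}
|Sat(EG (AG ((EG a) ∧ p)))| = |{n2}| = 1.

1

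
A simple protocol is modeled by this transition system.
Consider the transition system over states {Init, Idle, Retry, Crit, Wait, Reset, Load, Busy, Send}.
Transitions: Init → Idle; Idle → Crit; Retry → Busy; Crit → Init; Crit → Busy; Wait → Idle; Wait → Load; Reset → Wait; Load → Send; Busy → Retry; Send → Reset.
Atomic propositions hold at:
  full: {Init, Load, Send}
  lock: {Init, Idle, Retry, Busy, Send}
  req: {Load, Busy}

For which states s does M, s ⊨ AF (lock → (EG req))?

EG req: greatest fixpoint, start Z0 = {Load, Busy}, keep only states in Sat with some successor in Z. Z1 = ∅; fixed.
Sat(EG req) = ∅
Sat(lock → (EG req)) = {Crit, Wait, Reset, Load}
AF (lock → (EG req)): least fixpoint, start Z0 = {Crit, Wait, Reset, Load}, add states with every successor in Z. Z1 = {Idle, Crit, Wait, Reset, Load, Send}; Z2 = {Init, Idle, Crit, Wait, Reset, Load, Send}; fixed.
Sat(AF (lock → (EG req))) = {Init, Idle, Crit, Wait, Reset, Load, Send}

{Init, Idle, Crit, Wait, Reset, Load, Send}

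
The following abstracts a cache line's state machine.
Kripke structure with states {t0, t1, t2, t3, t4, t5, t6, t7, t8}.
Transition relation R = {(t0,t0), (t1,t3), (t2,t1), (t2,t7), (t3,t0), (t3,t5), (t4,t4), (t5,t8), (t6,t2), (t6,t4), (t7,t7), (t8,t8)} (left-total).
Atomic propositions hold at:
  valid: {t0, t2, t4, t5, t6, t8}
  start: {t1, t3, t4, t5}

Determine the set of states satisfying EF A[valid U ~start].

Sat(~start) = {t0, t2, t6, t7, t8}
A[valid U ~start]: least fixpoint, start Z0 = Sat(~start) = {t0, t2, t6, t7, t8}, add states in Sat(valid) with every successor in Z. Z1 = {t0, t2, t5, t6, t7, t8}; fixed.
Sat(A[valid U ~start]) = {t0, t2, t5, t6, t7, t8}
EF A[valid U ~start]: least fixpoint, start Z0 = {t0, t2, t5, t6, t7, t8}, add states with some successor in Z. Z1 = {t0, t2, t3, t5, t6, t7, t8}; Z2 = {t0, t1, t2, t3, t5, t6, t7, t8}; fixed.
Sat(EF A[valid U ~start]) = {t0, t1, t2, t3, t5, t6, t7, t8}

{t0, t1, t2, t3, t5, t6, t7, t8}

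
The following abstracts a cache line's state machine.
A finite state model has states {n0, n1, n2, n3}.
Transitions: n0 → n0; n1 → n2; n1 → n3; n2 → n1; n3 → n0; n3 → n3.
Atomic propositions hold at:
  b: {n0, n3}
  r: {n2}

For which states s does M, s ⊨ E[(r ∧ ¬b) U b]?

{n0, n3}

Sat(¬b) = {n1, n2}
Sat(r ∧ ¬b) = {n2}
E[(r ∧ ¬b) U b]: least fixpoint, start Z0 = Sat(b) = {n0, n3}, add states in Sat(r ∧ ¬b) with some successor in Z. Already a fixed point.
Sat(E[(r ∧ ¬b) U b]) = {n0, n3}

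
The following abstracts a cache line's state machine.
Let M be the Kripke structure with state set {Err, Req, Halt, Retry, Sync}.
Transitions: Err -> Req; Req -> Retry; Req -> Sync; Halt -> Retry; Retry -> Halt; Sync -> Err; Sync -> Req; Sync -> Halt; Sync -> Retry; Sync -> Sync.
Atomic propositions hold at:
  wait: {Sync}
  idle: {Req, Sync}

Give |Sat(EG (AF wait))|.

1

AF wait: least fixpoint, start Z0 = {Sync}, add states with every successor in Z. Already a fixed point.
Sat(AF wait) = {Sync}
EG (AF wait): greatest fixpoint, start Z0 = {Sync}, keep only states in Sat with some successor in Z. Already a fixed point.
Sat(EG (AF wait)) = {Sync}
|Sat(EG (AF wait))| = |{Sync}| = 1.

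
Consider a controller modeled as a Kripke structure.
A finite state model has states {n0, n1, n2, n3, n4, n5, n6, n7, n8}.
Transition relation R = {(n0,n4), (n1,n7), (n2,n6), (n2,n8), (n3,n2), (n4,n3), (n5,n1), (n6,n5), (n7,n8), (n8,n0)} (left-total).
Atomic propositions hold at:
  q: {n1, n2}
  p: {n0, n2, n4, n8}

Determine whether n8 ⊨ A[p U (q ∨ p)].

Sat(q ∨ p) = {n0, n1, n2, n4, n8}
A[p U (q ∨ p)]: least fixpoint, start Z0 = Sat((q ∨ p)) = {n0, n1, n2, n4, n8}, add states in Sat(p) with every successor in Z. Already a fixed point.
Sat(A[p U (q ∨ p)]) = {n0, n1, n2, n4, n8}
n8 ∈ Sat(A[p U (q ∨ p)]) = {n0, n1, n2, n4, n8}, so the formula holds at n8.

Yes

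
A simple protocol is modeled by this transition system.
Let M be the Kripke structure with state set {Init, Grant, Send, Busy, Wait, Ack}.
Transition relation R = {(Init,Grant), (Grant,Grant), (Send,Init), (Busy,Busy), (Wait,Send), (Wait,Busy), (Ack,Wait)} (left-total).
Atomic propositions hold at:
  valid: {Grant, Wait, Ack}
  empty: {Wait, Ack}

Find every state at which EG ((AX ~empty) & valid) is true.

Sat(~empty) = {Init, Grant, Send, Busy}
Sat(AX ~empty) = {s : every successor in {Init, Grant, Send, Busy}} = {Init, Grant, Send, Busy, Wait}
Sat((AX ~empty) & valid) = {Grant, Wait}
EG ((AX ~empty) & valid): greatest fixpoint, start Z0 = {Grant, Wait}, keep only states in Sat with some successor in Z. Z1 = {Grant}; fixed.
Sat(EG ((AX ~empty) & valid)) = {Grant}

{Grant}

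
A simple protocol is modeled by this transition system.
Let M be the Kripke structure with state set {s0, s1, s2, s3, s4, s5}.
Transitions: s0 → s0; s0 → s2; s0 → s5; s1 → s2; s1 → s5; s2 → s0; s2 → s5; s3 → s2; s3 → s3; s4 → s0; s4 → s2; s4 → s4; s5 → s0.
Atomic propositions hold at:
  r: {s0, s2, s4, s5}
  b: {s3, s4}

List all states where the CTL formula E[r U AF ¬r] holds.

Sat(¬r) = {s1, s3}
AF ¬r: least fixpoint, start Z0 = {s1, s3}, add states with every successor in Z. Already a fixed point.
Sat(AF ¬r) = {s1, s3}
E[r U AF ¬r]: least fixpoint, start Z0 = Sat(AF ¬r) = {s1, s3}, add states in Sat(r) with some successor in Z. Already a fixed point.
Sat(E[r U AF ¬r]) = {s1, s3}

{s1, s3}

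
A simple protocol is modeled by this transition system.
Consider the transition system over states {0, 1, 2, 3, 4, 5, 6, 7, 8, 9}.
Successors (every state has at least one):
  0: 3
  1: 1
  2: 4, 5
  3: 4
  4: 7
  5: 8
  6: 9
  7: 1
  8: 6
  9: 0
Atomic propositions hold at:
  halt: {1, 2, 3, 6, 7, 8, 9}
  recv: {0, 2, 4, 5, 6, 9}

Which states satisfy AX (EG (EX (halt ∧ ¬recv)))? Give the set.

Sat(¬recv) = {1, 3, 7, 8}
Sat(halt ∧ ¬recv) = {1, 3, 7, 8}
Sat(EX (halt ∧ ¬recv)) = {s : some successor in {1, 3, 7, 8}} = {0, 1, 4, 5, 7}
EG (EX (halt ∧ ¬recv)): greatest fixpoint, start Z0 = {0, 1, 4, 5, 7}, keep only states in Sat with some successor in Z. Z1 = {1, 4, 7}; fixed.
Sat(EG (EX (halt ∧ ¬recv))) = {1, 4, 7}
Sat(AX (EG (EX (halt ∧ ¬recv)))) = {s : every successor in {1, 4, 7}} = {1, 3, 4, 7}

{1, 3, 4, 7}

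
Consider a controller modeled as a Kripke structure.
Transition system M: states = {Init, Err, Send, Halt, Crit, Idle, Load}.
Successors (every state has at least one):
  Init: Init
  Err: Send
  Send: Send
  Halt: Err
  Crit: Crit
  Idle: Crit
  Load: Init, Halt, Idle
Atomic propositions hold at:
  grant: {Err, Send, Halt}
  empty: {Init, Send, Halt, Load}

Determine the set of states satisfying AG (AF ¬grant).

Sat(¬grant) = {Init, Crit, Idle, Load}
AF ¬grant: least fixpoint, start Z0 = {Init, Crit, Idle, Load}, add states with every successor in Z. Already a fixed point.
Sat(AF ¬grant) = {Init, Crit, Idle, Load}
AG (AF ¬grant): greatest fixpoint, start Z0 = {Init, Crit, Idle, Load}, keep only states in Sat with every successor in Z. Z1 = {Init, Crit, Idle}; fixed.
Sat(AG (AF ¬grant)) = {Init, Crit, Idle}

{Init, Crit, Idle}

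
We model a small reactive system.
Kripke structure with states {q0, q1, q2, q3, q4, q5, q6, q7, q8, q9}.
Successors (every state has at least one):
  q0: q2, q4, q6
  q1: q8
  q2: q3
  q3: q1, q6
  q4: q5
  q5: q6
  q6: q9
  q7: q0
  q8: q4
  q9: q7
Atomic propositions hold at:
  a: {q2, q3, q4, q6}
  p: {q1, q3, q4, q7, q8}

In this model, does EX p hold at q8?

Yes

Sat(EX p) = {s : some successor in {q1, q3, q4, q7, q8}} = {q0, q1, q2, q3, q8, q9}
q8 ∈ Sat(EX p) = {q0, q1, q2, q3, q8, q9}, so the formula holds at q8.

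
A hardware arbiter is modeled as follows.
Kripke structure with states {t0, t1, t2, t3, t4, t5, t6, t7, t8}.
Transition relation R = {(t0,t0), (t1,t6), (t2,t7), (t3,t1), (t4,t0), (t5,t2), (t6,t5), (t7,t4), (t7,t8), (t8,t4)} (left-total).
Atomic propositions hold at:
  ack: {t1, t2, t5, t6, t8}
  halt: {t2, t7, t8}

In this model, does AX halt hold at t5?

Yes

Sat(AX halt) = {s : every successor in {t2, t7, t8}} = {t2, t5}
t5 ∈ Sat(AX halt) = {t2, t5}, so the formula holds at t5.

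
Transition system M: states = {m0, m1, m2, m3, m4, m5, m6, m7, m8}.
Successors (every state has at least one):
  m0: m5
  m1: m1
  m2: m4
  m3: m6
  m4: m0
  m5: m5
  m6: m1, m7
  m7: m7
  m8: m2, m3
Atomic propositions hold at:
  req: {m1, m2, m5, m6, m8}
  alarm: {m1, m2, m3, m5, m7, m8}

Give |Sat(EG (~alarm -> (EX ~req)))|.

Sat(~alarm) = {m0, m4, m6}
Sat(~req) = {m0, m3, m4, m7}
Sat(EX ~req) = {s : some successor in {m0, m3, m4, m7}} = {m2, m4, m6, m7, m8}
Sat(~alarm -> (EX ~req)) = {m1, m2, m3, m4, m5, m6, m7, m8}
EG (~alarm -> (EX ~req)): greatest fixpoint, start Z0 = {m1, m2, m3, m4, m5, m6, m7, m8}, keep only states in Sat with some successor in Z. Z1 = {m1, m2, m3, m5, m6, m7, m8}; Z2 = {m1, m3, m5, m6, m7, m8}; fixed.
Sat(EG (~alarm -> (EX ~req))) = {m1, m3, m5, m6, m7, m8}
|Sat(EG (~alarm -> (EX ~req)))| = |{m1, m3, m5, m6, m7, m8}| = 6.

6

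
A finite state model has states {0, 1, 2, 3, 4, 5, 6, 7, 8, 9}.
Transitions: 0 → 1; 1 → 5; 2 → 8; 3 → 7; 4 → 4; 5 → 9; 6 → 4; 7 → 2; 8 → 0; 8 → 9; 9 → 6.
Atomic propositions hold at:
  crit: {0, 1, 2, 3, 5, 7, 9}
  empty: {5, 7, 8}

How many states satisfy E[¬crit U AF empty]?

7

Sat(¬crit) = {4, 6, 8}
AF empty: least fixpoint, start Z0 = {5, 7, 8}, add states with every successor in Z. Z1 = {1, 2, 3, 5, 7, 8}; Z2 = {0, 1, 2, 3, 5, 7, 8}; fixed.
Sat(AF empty) = {0, 1, 2, 3, 5, 7, 8}
E[¬crit U AF empty]: least fixpoint, start Z0 = Sat(AF empty) = {0, 1, 2, 3, 5, 7, 8}, add states in Sat(¬crit) with some successor in Z. Already a fixed point.
Sat(E[¬crit U AF empty]) = {0, 1, 2, 3, 5, 7, 8}
|Sat(E[¬crit U AF empty])| = |{0, 1, 2, 3, 5, 7, 8}| = 7.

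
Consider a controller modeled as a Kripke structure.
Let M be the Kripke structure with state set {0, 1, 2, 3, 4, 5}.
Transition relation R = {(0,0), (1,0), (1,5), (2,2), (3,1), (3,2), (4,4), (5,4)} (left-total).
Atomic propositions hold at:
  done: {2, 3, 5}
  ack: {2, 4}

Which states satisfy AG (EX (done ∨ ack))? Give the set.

{2, 4, 5}

Sat(done ∨ ack) = {2, 3, 4, 5}
Sat(EX (done ∨ ack)) = {s : some successor in {2, 3, 4, 5}} = {1, 2, 3, 4, 5}
AG (EX (done ∨ ack)): greatest fixpoint, start Z0 = {1, 2, 3, 4, 5}, keep only states in Sat with every successor in Z. Z1 = {2, 3, 4, 5}; Z2 = {2, 4, 5}; fixed.
Sat(AG (EX (done ∨ ack))) = {2, 4, 5}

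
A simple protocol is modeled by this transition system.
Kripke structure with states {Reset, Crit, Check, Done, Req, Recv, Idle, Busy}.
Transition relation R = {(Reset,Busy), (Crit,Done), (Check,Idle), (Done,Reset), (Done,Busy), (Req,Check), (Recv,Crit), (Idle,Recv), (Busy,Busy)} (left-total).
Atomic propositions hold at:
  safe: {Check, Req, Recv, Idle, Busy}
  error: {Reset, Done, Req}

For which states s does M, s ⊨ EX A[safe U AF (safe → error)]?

{Crit, Check, Done, Req, Recv, Idle}

Sat(safe → error) = {Reset, Crit, Done, Req}
AF (safe → error): least fixpoint, start Z0 = {Reset, Crit, Done, Req}, add states with every successor in Z. Z1 = {Reset, Crit, Done, Req, Recv}; Z2 = {Reset, Crit, Done, Req, Recv, Idle}; Z3 = {Reset, Crit, Check, Done, Req, Recv, Idle}; fixed.
Sat(AF (safe → error)) = {Reset, Crit, Check, Done, Req, Recv, Idle}
A[safe U AF (safe → error)]: least fixpoint, start Z0 = Sat(AF (safe → error)) = {Reset, Crit, Check, Done, Req, Recv, Idle}, add states in Sat(safe) with every successor in Z. Already a fixed point.
Sat(A[safe U AF (safe → error)]) = {Reset, Crit, Check, Done, Req, Recv, Idle}
Sat(EX A[safe U AF (safe → error)]) = {s : some successor in {Reset, Crit, Check, Done, Req, Recv, Idle}} = {Crit, Check, Done, Req, Recv, Idle}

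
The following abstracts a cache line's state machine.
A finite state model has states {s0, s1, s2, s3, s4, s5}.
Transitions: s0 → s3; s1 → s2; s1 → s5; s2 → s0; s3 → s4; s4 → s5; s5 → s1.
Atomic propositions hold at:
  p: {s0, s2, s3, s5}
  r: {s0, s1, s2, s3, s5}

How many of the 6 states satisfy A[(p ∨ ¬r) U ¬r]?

Sat(¬r) = {s4}
Sat(p ∨ ¬r) = {s0, s2, s3, s4, s5}
A[(p ∨ ¬r) U ¬r]: least fixpoint, start Z0 = Sat(¬r) = {s4}, add states in Sat(p ∨ ¬r) with every successor in Z. Z1 = {s3, s4}; Z2 = {s0, s3, s4}; Z3 = {s0, s2, s3, s4}; fixed.
Sat(A[(p ∨ ¬r) U ¬r]) = {s0, s2, s3, s4}
|Sat(A[(p ∨ ¬r) U ¬r])| = |{s0, s2, s3, s4}| = 4.

4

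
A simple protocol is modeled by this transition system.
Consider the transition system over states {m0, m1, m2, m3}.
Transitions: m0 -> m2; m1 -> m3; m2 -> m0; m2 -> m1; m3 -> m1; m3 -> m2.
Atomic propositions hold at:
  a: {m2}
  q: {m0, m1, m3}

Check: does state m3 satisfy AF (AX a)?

No

Sat(AX a) = {s : every successor in {m2}} = {m0}
AF (AX a): least fixpoint, start Z0 = {m0}, add states with every successor in Z. Already a fixed point.
Sat(AF (AX a)) = {m0}
m3 ∉ Sat(AF (AX a)) = {m0}, so the formula does not hold at m3.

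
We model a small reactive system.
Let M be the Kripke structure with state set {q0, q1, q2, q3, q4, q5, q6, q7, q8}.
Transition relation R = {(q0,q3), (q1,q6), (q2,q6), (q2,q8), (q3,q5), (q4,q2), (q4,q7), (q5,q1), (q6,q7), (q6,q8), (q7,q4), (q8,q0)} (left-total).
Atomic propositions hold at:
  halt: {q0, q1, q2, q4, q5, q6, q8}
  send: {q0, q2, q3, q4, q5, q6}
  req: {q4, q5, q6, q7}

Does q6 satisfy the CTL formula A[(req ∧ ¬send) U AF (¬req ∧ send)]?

Sat(¬send) = {q1, q7, q8}
Sat(req ∧ ¬send) = {q7}
Sat(¬req) = {q0, q1, q2, q3, q8}
Sat(¬req ∧ send) = {q0, q2, q3}
AF (¬req ∧ send): least fixpoint, start Z0 = {q0, q2, q3}, add states with every successor in Z. Z1 = {q0, q2, q3, q8}; fixed.
Sat(AF (¬req ∧ send)) = {q0, q2, q3, q8}
A[(req ∧ ¬send) U AF (¬req ∧ send)]: least fixpoint, start Z0 = Sat(AF (¬req ∧ send)) = {q0, q2, q3, q8}, add states in Sat(req ∧ ¬send) with every successor in Z. Already a fixed point.
Sat(A[(req ∧ ¬send) U AF (¬req ∧ send)]) = {q0, q2, q3, q8}
q6 ∉ Sat(A[(req ∧ ¬send) U AF (¬req ∧ send)]) = {q0, q2, q3, q8}, so the formula does not hold at q6.

No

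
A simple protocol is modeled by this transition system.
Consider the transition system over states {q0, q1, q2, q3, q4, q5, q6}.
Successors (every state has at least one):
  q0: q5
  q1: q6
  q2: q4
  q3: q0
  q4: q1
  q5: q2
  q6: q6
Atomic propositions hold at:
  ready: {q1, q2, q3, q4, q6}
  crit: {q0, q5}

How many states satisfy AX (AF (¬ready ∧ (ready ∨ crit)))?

Sat(¬ready) = {q0, q5}
Sat(ready ∨ crit) = {q0, q1, q2, q3, q4, q5, q6}
Sat(¬ready ∧ (ready ∨ crit)) = {q0, q5}
AF (¬ready ∧ (ready ∨ crit)): least fixpoint, start Z0 = {q0, q5}, add states with every successor in Z. Z1 = {q0, q3, q5}; fixed.
Sat(AF (¬ready ∧ (ready ∨ crit))) = {q0, q3, q5}
Sat(AX (AF (¬ready ∧ (ready ∨ crit)))) = {s : every successor in {q0, q3, q5}} = {q0, q3}
|Sat(AX (AF (¬ready ∧ (ready ∨ crit))))| = |{q0, q3}| = 2.

2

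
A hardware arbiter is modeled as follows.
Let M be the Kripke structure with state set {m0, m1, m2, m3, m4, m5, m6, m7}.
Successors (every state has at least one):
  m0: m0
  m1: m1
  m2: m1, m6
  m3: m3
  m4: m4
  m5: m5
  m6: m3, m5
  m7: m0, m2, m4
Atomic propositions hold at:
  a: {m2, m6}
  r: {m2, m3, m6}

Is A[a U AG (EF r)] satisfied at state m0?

No

EF r: least fixpoint, start Z0 = {m2, m3, m6}, add states with some successor in Z. Z1 = {m2, m3, m6, m7}; fixed.
Sat(EF r) = {m2, m3, m6, m7}
AG (EF r): greatest fixpoint, start Z0 = {m2, m3, m6, m7}, keep only states in Sat with every successor in Z. Z1 = {m3}; fixed.
Sat(AG (EF r)) = {m3}
A[a U AG (EF r)]: least fixpoint, start Z0 = Sat(AG (EF r)) = {m3}, add states in Sat(a) with every successor in Z. Already a fixed point.
Sat(A[a U AG (EF r)]) = {m3}
m0 ∉ Sat(A[a U AG (EF r)]) = {m3}, so the formula does not hold at m0.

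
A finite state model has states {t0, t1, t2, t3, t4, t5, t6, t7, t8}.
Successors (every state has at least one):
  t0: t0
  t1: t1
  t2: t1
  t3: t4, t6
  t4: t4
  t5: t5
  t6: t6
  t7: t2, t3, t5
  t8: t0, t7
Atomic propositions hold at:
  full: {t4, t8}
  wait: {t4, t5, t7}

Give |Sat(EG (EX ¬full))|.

8

Sat(¬full) = {t0, t1, t2, t3, t5, t6, t7}
Sat(EX ¬full) = {s : some successor in {t0, t1, t2, t3, t5, t6, t7}} = {t0, t1, t2, t3, t5, t6, t7, t8}
EG (EX ¬full): greatest fixpoint, start Z0 = {t0, t1, t2, t3, t5, t6, t7, t8}, keep only states in Sat with some successor in Z. Already a fixed point.
Sat(EG (EX ¬full)) = {t0, t1, t2, t3, t5, t6, t7, t8}
|Sat(EG (EX ¬full))| = |{t0, t1, t2, t3, t5, t6, t7, t8}| = 8.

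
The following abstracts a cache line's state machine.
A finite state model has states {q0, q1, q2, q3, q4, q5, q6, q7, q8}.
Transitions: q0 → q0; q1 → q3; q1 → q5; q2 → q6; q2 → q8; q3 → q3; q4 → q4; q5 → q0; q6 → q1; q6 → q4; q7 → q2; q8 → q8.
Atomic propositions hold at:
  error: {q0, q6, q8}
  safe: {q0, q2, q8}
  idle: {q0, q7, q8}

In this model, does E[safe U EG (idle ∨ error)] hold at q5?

Sat(idle ∨ error) = {q0, q6, q7, q8}
EG (idle ∨ error): greatest fixpoint, start Z0 = {q0, q6, q7, q8}, keep only states in Sat with some successor in Z. Z1 = {q0, q8}; fixed.
Sat(EG (idle ∨ error)) = {q0, q8}
E[safe U EG (idle ∨ error)]: least fixpoint, start Z0 = Sat(EG (idle ∨ error)) = {q0, q8}, add states in Sat(safe) with some successor in Z. Z1 = {q0, q2, q8}; fixed.
Sat(E[safe U EG (idle ∨ error)]) = {q0, q2, q8}
q5 ∉ Sat(E[safe U EG (idle ∨ error)]) = {q0, q2, q8}, so the formula does not hold at q5.

No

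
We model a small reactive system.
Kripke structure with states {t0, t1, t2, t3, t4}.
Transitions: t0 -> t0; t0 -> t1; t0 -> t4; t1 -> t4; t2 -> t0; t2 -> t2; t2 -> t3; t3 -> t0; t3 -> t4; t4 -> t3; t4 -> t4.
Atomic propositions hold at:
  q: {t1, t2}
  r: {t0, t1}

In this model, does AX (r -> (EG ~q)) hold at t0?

No

Sat(~q) = {t0, t3, t4}
EG ~q: greatest fixpoint, start Z0 = {t0, t3, t4}, keep only states in Sat with some successor in Z. Already a fixed point.
Sat(EG ~q) = {t0, t3, t4}
Sat(r -> (EG ~q)) = {t0, t2, t3, t4}
Sat(AX (r -> (EG ~q))) = {s : every successor in {t0, t2, t3, t4}} = {t1, t2, t3, t4}
t0 ∉ Sat(AX (r -> (EG ~q))) = {t1, t2, t3, t4}, so the formula does not hold at t0.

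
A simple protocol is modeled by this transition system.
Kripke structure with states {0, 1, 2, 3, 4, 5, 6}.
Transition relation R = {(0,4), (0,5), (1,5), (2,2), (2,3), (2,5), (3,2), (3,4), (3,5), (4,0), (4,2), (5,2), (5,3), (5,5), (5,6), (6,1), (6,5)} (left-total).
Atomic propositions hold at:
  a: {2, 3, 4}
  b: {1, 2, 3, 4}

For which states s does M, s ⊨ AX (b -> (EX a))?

Sat(EX a) = {s : some successor in {2, 3, 4}} = {0, 2, 3, 4, 5}
Sat(b -> (EX a)) = {0, 2, 3, 4, 5, 6}
Sat(AX (b -> (EX a))) = {s : every successor in {0, 2, 3, 4, 5, 6}} = {0, 1, 2, 3, 4, 5}

{0, 1, 2, 3, 4, 5}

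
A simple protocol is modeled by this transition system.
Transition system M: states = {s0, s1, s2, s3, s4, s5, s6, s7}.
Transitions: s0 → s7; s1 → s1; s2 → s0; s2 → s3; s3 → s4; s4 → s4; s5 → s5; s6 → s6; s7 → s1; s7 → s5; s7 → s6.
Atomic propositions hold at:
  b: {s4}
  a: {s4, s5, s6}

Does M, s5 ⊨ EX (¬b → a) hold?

Yes

Sat(¬b) = {s0, s1, s2, s3, s5, s6, s7}
Sat(¬b → a) = {s4, s5, s6}
Sat(EX (¬b → a)) = {s : some successor in {s4, s5, s6}} = {s3, s4, s5, s6, s7}
s5 ∈ Sat(EX (¬b → a)) = {s3, s4, s5, s6, s7}, so the formula holds at s5.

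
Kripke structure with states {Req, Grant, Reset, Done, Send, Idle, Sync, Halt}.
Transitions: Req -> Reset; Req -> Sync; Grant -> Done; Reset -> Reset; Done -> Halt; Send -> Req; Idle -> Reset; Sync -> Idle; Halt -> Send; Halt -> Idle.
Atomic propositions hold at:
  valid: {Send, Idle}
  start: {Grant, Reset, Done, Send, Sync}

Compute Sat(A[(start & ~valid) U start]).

{Grant, Reset, Done, Send, Sync}

Sat(~valid) = {Req, Grant, Reset, Done, Sync, Halt}
Sat(start & ~valid) = {Grant, Reset, Done, Sync}
A[(start & ~valid) U start]: least fixpoint, start Z0 = Sat(start) = {Grant, Reset, Done, Send, Sync}, add states in Sat(start & ~valid) with every successor in Z. Already a fixed point.
Sat(A[(start & ~valid) U start]) = {Grant, Reset, Done, Send, Sync}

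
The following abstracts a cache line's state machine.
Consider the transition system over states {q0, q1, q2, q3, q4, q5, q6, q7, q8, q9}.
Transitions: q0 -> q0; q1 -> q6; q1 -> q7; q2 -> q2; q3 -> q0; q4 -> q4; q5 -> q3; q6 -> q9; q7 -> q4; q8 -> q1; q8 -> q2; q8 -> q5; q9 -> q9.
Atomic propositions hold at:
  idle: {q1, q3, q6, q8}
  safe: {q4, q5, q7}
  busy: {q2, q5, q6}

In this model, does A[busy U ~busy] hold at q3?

Yes

Sat(~busy) = {q0, q1, q3, q4, q7, q8, q9}
A[busy U ~busy]: least fixpoint, start Z0 = Sat(~busy) = {q0, q1, q3, q4, q7, q8, q9}, add states in Sat(busy) with every successor in Z. Z1 = {q0, q1, q3, q4, q5, q6, q7, q8, q9}; fixed.
Sat(A[busy U ~busy]) = {q0, q1, q3, q4, q5, q6, q7, q8, q9}
q3 ∈ Sat(A[busy U ~busy]) = {q0, q1, q3, q4, q5, q6, q7, q8, q9}, so the formula holds at q3.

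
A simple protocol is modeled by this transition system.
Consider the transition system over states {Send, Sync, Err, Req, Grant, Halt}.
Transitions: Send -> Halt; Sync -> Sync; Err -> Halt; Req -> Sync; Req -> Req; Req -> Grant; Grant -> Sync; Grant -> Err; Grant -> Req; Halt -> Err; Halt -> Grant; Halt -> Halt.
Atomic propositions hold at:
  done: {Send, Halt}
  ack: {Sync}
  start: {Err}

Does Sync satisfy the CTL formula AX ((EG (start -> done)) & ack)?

Yes

Sat(start -> done) = {Send, Sync, Req, Grant, Halt}
EG (start -> done): greatest fixpoint, start Z0 = {Send, Sync, Req, Grant, Halt}, keep only states in Sat with some successor in Z. Already a fixed point.
Sat(EG (start -> done)) = {Send, Sync, Req, Grant, Halt}
Sat((EG (start -> done)) & ack) = {Sync}
Sat(AX ((EG (start -> done)) & ack)) = {s : every successor in {Sync}} = {Sync}
Sync ∈ Sat(AX ((EG (start -> done)) & ack)) = {Sync}, so the formula holds at Sync.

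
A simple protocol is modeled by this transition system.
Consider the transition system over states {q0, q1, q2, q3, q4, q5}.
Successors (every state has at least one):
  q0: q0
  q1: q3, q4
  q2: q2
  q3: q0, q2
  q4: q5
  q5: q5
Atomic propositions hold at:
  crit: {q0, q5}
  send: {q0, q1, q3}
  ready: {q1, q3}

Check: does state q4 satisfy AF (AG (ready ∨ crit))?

Sat(ready ∨ crit) = {q0, q1, q3, q5}
AG (ready ∨ crit): greatest fixpoint, start Z0 = {q0, q1, q3, q5}, keep only states in Sat with every successor in Z. Z1 = {q0, q5}; fixed.
Sat(AG (ready ∨ crit)) = {q0, q5}
AF (AG (ready ∨ crit)): least fixpoint, start Z0 = {q0, q5}, add states with every successor in Z. Z1 = {q0, q4, q5}; fixed.
Sat(AF (AG (ready ∨ crit))) = {q0, q4, q5}
q4 ∈ Sat(AF (AG (ready ∨ crit))) = {q0, q4, q5}, so the formula holds at q4.

Yes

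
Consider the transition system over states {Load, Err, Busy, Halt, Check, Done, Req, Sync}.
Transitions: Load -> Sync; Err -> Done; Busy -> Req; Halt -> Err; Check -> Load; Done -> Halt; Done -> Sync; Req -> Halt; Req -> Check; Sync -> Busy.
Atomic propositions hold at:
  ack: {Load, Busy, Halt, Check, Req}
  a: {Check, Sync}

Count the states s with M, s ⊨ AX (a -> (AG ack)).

AG ack: greatest fixpoint, start Z0 = {Load, Busy, Halt, Check, Req}, keep only states in Sat with every successor in Z. Z1 = {Busy, Check, Req}; Z2 = {Busy}; Z3 = ∅; fixed.
Sat(AG ack) = ∅
Sat(a -> (AG ack)) = {Load, Err, Busy, Halt, Done, Req}
Sat(AX (a -> (AG ack))) = {s : every successor in {Load, Err, Busy, Halt, Done, Req}} = {Err, Busy, Halt, Check, Sync}
|Sat(AX (a -> (AG ack)))| = |{Err, Busy, Halt, Check, Sync}| = 5.

5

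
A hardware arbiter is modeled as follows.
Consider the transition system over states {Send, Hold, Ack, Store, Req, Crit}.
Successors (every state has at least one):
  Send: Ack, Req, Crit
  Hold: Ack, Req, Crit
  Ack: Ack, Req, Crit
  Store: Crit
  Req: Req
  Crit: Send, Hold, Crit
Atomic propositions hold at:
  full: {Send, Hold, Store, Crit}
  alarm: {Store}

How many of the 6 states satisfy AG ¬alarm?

Sat(¬alarm) = {Send, Hold, Ack, Req, Crit}
AG ¬alarm: greatest fixpoint, start Z0 = {Send, Hold, Ack, Req, Crit}, keep only states in Sat with every successor in Z. Already a fixed point.
Sat(AG ¬alarm) = {Send, Hold, Ack, Req, Crit}
|Sat(AG ¬alarm)| = |{Send, Hold, Ack, Req, Crit}| = 5.

5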